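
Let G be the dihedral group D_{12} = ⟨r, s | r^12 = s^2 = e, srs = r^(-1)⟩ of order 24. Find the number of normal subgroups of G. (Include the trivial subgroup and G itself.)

9

G has 34 subgroups. Checking conjugation-invariance by order — order 1: 1/1 normal; order 2: 1/13 normal; order 3: 1/1 normal; order 4: 1/7 normal; order 6: 1/5 normal; order 8: 0/3 normal; order 12: 3/3 normal; order 24: 1/1 normal.
Total normal subgroups: 9.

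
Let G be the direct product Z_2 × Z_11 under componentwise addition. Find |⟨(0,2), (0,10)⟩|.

11

|⟨(0,2)⟩| = 11 and |⟨(0,10)⟩| = 11, so |H| is a multiple of lcm(11, 11) = 11 and divides |G| = 22.
Closing under the operation: H = {(0,0), (0,1), (0,2), (0,3), (0,4), (0,5), (0,6), (0,7), (0,8), (0,9), (0,10)}, so |H| = 11.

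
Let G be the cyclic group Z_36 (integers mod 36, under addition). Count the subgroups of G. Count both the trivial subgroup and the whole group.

A cyclic group of order 36 has exactly one subgroup for each divisor of 36.
Divisors of 36: 1, 2, 3, 4, 6, 9, 12, 18, 36.
So Z_36 has 9 subgroups.

9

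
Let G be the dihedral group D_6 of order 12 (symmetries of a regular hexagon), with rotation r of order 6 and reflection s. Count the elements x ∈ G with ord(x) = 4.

No element of G has order 4 (even though 4 | 12).

0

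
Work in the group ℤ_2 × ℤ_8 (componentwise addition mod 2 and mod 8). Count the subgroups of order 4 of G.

|G| = 16 and 4 | 16, so subgroups of order 4 are possible by Lagrange.
The subgroups of order 4 are: {(0,0), (0,2), (0,4), (0,6)}; {(0,0), (0,4), (1,0), (1,4)}; {(0,0), (0,4), (1,2), (1,6)}.
So G has 3 subgroups of order 4.

3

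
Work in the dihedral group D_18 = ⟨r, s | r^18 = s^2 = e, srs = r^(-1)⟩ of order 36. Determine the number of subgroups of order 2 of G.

|G| = 36 and 2 | 36, so subgroups of order 2 are possible by Lagrange.
The subgroups of order 2 are: {e, r^10s}; {e, r^11s}; {e, r^12s}; {e, r^13s}; … (19 in all).
So G has 19 subgroups of order 2.

19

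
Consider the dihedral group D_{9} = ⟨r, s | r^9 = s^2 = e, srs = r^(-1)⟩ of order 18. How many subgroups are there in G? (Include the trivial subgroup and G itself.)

16

|G| = 18, so by Lagrange every subgroup order divides 18. Divisors: 1, 2, 3, 6, 9, 18.
Subgroups by order — order 1: 1; order 2: 9; order 3: 1; order 6: 3; order 9: 1; order 18: 1.
Total: 1 + 9 + 1 + 3 + 1 + 1 = 16.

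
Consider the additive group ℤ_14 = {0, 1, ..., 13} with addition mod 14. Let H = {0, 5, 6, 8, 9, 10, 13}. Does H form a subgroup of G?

10 ∈ H but its inverse 4 ∉ H, so H is not a subgroup.

No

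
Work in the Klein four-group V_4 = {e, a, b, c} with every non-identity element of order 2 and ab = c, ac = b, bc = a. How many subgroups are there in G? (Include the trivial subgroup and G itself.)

5

|G| = 4, so by Lagrange every subgroup order divides 4. Divisors: 1, 2, 4.
Subgroups by order — order 1: 1; order 2: 3; order 4: 1.
Total: 1 + 3 + 1 = 5.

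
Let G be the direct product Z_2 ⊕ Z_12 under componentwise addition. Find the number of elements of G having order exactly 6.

An element (a,b) has order lcm(ord(a), ord(b)); count pairs with lcm equal to 6.
Enumerating gives 6 such elements.

6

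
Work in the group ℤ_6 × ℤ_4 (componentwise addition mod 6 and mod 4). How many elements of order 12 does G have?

An element (a,b) has order lcm(ord(a), ord(b)); count pairs with lcm equal to 12.
Enumerating gives 8 such elements.

8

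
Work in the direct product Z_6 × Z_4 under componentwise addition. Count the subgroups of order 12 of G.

3

|G| = 24 and 12 | 24, so subgroups of order 12 are possible by Lagrange.
The subgroups of order 12 are: {(0,0), (0,1), (0,2), (0,3), (2,0), (2,1), (2,2), (2,3), (4,0), (4,1), (4,2), (4,3)}; {(0,0), (0,2), (1,0), (1,2), (2,0), (2,2), (3,0), (3,2), (4,0), (4,2), (5,0), (5,2)}; {(0,0), (0,2), (1,1), (1,3), (2,0), (2,2), (3,1), (3,3), (4,0), (4,2), (5,1), (5,3)}.
So G has 3 subgroups of order 12.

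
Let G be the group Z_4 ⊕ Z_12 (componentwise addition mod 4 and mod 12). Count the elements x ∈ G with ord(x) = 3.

An element (a,b) has order lcm(ord(a), ord(b)); count pairs with lcm equal to 3.
Enumerating gives 2 such elements.

2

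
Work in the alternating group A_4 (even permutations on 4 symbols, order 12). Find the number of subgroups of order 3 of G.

|G| = 12 and 3 | 12, so subgroups of order 3 are possible by Lagrange.
The subgroups of order 3 are: {e, (1 2 3), (1 3 2)}; {e, (1 2 4), (1 4 2)}; {e, (1 3 4), (1 4 3)}; {e, (2 3 4), (2 4 3)}.
So G has 4 subgroups of order 3.

4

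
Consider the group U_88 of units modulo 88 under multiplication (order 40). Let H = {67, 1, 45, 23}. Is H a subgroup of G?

Yes

|H| = 4 divides |G| = 40, consistent with Lagrange.
H contains the identity, every element's inverse is in H, and H is closed under ·: it is a subgroup.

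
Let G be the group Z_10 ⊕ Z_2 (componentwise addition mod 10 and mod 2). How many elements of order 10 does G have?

12

An element (a,b) has order lcm(ord(a), ord(b)); count pairs with lcm equal to 10.
Enumerating gives 12 such elements.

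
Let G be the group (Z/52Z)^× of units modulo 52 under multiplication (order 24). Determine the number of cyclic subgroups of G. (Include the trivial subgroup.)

12

Group the elements of G by the cyclic subgroup they generate; each cyclic subgroup of order d accounts for φ(d) elements.
Cyclic subgroups by order — order 1: 1; order 2: 3; order 3: 1; order 4: 2; order 6: 3; order 12: 2.
Total: 12.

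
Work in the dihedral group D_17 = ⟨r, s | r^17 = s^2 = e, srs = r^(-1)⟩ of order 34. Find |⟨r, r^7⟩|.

|⟨r⟩| = 17 and |⟨r^7⟩| = 17, so |H| is a multiple of lcm(17, 17) = 17 and divides |G| = 34.
Closing under the operation: H = {e, r, r^2, r^3, r^4, r^5, r^6, r^7, r^8, r^9, r^10, r^11, r^12, r^13, r^14, r^15, r^16}, so |H| = 17.

17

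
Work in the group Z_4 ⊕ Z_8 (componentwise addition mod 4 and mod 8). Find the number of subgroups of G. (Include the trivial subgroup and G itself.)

22

|G| = 32, so by Lagrange every subgroup order divides 32. Divisors: 1, 2, 4, 8, 16, 32.
Subgroups by order — order 1: 1; order 2: 3; order 4: 7; order 8: 7; order 16: 3; order 32: 1.
Total: 1 + 3 + 7 + 7 + 3 + 1 = 22.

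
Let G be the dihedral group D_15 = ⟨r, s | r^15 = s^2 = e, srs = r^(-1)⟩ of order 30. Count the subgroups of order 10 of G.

3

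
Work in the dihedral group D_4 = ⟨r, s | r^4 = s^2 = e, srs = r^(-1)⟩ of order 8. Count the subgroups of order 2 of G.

5

|G| = 8 and 2 | 8, so subgroups of order 2 are possible by Lagrange.
The subgroups of order 2 are: {e, r^2}; {e, r^2s}; {e, r^3s}; {e, rs}; … (5 in all).
So G has 5 subgroups of order 2.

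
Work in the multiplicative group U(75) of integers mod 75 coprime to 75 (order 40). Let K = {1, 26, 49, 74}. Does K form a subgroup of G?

Yes

|K| = 4 divides |G| = 40, consistent with Lagrange.
K contains the identity, every element's inverse is in K, and K is closed under ·: it is a subgroup.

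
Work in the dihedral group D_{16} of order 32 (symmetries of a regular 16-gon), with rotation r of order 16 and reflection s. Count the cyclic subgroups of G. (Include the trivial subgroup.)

A cyclic subgroup of order d is generated by each of its φ(d) elements of order d, so the cyclic subgroups of order d number (#elements of order d)/φ(d).
Cyclic subgroups by order — order 1: 1; order 2: 17; order 4: 1; order 8: 1; order 16: 1.
Total: 21.

21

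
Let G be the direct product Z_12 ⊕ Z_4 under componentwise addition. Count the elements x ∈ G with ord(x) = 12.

24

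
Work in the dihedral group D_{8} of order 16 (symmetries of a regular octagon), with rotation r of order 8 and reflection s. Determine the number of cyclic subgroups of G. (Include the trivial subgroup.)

A cyclic subgroup of order d is generated by each of its φ(d) elements of order d, so the cyclic subgroups of order d number (#elements of order d)/φ(d).
Cyclic subgroups by order — order 1: 1; order 2: 9; order 4: 1; order 8: 1.
Total: 12.

12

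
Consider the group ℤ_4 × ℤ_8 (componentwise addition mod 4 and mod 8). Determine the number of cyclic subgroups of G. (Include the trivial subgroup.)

Group the elements of G by the cyclic subgroup they generate; each cyclic subgroup of order d accounts for φ(d) elements.
Cyclic subgroups by order — order 1: 1; order 2: 3; order 4: 6; order 8: 4.
Total: 14.

14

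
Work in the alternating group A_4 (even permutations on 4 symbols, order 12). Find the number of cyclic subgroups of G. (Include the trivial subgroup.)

A cyclic subgroup of order d is generated by each of its φ(d) elements of order d, so the cyclic subgroups of order d number (#elements of order d)/φ(d).
Cyclic subgroups by order — order 1: 1; order 2: 3; order 3: 4.
Total: 8.

8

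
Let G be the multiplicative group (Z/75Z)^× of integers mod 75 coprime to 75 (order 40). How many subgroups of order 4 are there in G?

|G| = 40 and 4 | 40, so subgroups of order 4 are possible by Lagrange.
The subgroups of order 4 are: {1, 26, 49, 74}; {1, 32, 49, 68}; {1, 7, 43, 49}.
So G has 3 subgroups of order 4.

3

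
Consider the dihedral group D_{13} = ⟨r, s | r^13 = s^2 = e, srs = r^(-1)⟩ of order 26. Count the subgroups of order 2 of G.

|G| = 26 and 2 | 26, so subgroups of order 2 are possible by Lagrange.
The subgroups of order 2 are: {e, r^10s}; {e, r^11s}; {e, r^12s}; {e, r^2s}; … (13 in all).
So G has 13 subgroups of order 2.

13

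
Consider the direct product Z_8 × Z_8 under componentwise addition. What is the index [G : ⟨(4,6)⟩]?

|⟨(4,6)⟩| = 4 and |G| = 64.
By Lagrange, [G : H] = |G|/|H| = 64/4 = 16.

16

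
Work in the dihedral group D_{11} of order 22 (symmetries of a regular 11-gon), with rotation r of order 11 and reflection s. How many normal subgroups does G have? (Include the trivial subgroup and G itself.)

3

G has 14 subgroups. Checking conjugation-invariance by order — order 1: 1/1 normal; order 2: 0/11 normal; order 11: 1/1 normal; order 22: 1/1 normal.
Total normal subgroups: 3.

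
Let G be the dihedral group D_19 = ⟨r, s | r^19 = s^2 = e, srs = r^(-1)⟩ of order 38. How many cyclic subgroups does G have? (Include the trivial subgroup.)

Each element a generates a cyclic subgroup ⟨a⟩; distinct elements may generate the same one (a cyclic group of order d has φ(d) generators).
Cyclic subgroups by order — order 1: 1; order 2: 19; order 19: 1.
Total: 21.

21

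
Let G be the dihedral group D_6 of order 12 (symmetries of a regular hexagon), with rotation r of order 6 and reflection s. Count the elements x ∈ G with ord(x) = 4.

0

No element of G has order 4 (even though 4 | 12).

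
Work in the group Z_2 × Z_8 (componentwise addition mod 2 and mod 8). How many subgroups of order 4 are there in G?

3

|G| = 16 and 4 | 16, so subgroups of order 4 are possible by Lagrange.
The subgroups of order 4 are: {(0,0), (0,2), (0,4), (0,6)}; {(0,0), (0,4), (1,0), (1,4)}; {(0,0), (0,4), (1,2), (1,6)}.
So G has 3 subgroups of order 4.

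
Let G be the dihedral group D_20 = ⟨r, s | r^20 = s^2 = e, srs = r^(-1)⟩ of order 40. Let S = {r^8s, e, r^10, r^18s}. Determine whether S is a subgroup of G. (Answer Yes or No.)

Yes

|S| = 4 divides |G| = 40, consistent with Lagrange.
S contains the identity, every element's inverse is in S, and S is closed under ·: it is a subgroup.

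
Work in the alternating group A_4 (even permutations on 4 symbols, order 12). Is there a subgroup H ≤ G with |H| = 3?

Yes

3 | 12. A subgroup of order 3 is {e, (1 2 3), (1 3 2)}.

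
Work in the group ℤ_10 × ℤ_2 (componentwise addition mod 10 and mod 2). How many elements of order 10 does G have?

An element (a,b) has order lcm(ord(a), ord(b)); count pairs with lcm equal to 10.
Enumerating gives 12 such elements.

12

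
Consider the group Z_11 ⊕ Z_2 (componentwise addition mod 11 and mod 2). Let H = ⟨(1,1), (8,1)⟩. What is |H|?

|⟨(1,1)⟩| = 22 and |⟨(8,1)⟩| = 22, so |H| is a multiple of lcm(22, 22) = 22 and divides |G| = 22.
Closing {(1,1), (8,1)} under the group operation gives all of G, so |H| = 22.

22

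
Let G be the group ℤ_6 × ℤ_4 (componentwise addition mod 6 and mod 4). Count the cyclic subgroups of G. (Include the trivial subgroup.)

12

A cyclic subgroup of order d is generated by each of its φ(d) elements of order d, so the cyclic subgroups of order d number (#elements of order d)/φ(d).
Cyclic subgroups by order — order 1: 1; order 2: 3; order 3: 1; order 4: 2; order 6: 3; order 12: 2.
Total: 12.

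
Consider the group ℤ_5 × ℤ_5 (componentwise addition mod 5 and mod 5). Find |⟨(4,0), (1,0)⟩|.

|⟨(4,0)⟩| = 5 and |⟨(1,0)⟩| = 5, so |H| is a multiple of lcm(5, 5) = 5 and divides |G| = 25.
Closing under the operation: H = {(0,0), (1,0), (2,0), (3,0), (4,0)}, so |H| = 5.

5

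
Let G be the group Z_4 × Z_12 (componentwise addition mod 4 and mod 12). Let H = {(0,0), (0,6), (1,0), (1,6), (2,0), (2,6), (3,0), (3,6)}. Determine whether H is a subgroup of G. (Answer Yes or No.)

Yes

|H| = 8 divides |G| = 48, consistent with Lagrange.
H contains the identity, every element's inverse is in H, and H is closed under +: it is a subgroup.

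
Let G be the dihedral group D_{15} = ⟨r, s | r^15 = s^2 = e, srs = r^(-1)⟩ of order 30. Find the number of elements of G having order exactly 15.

8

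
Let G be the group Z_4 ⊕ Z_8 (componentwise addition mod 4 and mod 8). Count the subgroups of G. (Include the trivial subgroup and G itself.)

|G| = 32, so by Lagrange every subgroup order divides 32. Divisors: 1, 2, 4, 8, 16, 32.
Subgroups by order — order 1: 1; order 2: 3; order 4: 7; order 8: 7; order 16: 3; order 32: 1.
Total: 1 + 3 + 7 + 7 + 3 + 1 = 22.

22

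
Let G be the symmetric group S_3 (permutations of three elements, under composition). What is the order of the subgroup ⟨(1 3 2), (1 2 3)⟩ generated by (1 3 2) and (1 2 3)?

|⟨(1 3 2)⟩| = 3 and |⟨(1 2 3)⟩| = 3, so |H| is a multiple of lcm(3, 3) = 3 and divides |G| = 6.
Closing under the operation: H = {e, (1 2 3), (1 3 2)}, so |H| = 3.

3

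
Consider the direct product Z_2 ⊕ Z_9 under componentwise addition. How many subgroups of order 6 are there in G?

1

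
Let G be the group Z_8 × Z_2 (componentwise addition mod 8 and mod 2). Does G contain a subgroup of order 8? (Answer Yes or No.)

8 | 16. A subgroup of order 8 is {(0,0), (0,1), (2,0), (2,1), (4,0), (4,1), (6,0), (6,1)}.

Yes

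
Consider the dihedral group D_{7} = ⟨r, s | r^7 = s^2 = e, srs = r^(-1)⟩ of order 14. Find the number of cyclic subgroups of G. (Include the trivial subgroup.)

A cyclic subgroup of order d is generated by each of its φ(d) elements of order d, so the cyclic subgroups of order d number (#elements of order d)/φ(d).
Cyclic subgroups by order — order 1: 1; order 2: 7; order 7: 1.
Total: 9.

9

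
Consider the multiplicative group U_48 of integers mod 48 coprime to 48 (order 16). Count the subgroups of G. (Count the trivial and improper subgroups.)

|G| = 16, so by Lagrange every subgroup order divides 16. Divisors: 1, 2, 4, 8, 16.
Subgroups by order — order 1: 1; order 2: 7; order 4: 11; order 8: 7; order 16: 1.
Total: 1 + 7 + 11 + 7 + 1 = 27.

27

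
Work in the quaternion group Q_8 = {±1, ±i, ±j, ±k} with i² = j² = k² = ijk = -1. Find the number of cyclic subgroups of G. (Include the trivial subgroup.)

5

Each element a generates a cyclic subgroup ⟨a⟩; distinct elements may generate the same one (a cyclic group of order d has φ(d) generators).
Cyclic subgroups by order — order 1: 1; order 2: 1; order 4: 3.
Total: 5.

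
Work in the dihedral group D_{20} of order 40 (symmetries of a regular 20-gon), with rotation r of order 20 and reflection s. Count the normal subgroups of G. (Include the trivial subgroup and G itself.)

9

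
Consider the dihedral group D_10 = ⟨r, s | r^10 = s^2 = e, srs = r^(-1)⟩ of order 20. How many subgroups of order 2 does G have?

|G| = 20 and 2 | 20, so subgroups of order 2 are possible by Lagrange.
The subgroups of order 2 are: {e, r^2s}; {e, r^3s}; {e, r^4s}; {e, r^5}; … (11 in all).
So G has 11 subgroups of order 2.

11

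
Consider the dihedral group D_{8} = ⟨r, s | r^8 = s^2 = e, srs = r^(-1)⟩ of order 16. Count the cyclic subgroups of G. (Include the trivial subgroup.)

12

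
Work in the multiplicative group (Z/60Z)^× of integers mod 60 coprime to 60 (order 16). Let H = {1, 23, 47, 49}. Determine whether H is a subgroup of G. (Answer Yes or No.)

Yes

|H| = 4 divides |G| = 16, consistent with Lagrange.
H contains the identity, every element's inverse is in H, and H is closed under ·: it is a subgroup.
In fact H = ⟨47⟩.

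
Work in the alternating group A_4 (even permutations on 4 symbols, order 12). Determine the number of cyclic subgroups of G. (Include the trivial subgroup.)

8

Each element a generates a cyclic subgroup ⟨a⟩; distinct elements may generate the same one (a cyclic group of order d has φ(d) generators).
Cyclic subgroups by order — order 1: 1; order 2: 3; order 3: 4.
Total: 8.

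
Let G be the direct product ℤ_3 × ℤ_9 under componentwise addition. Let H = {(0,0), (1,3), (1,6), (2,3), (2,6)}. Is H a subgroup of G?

No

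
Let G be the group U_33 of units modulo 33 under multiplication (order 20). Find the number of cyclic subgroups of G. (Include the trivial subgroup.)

8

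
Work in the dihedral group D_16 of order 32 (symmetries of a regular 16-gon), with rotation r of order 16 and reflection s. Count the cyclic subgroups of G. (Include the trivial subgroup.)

21

Group the elements of G by the cyclic subgroup they generate; each cyclic subgroup of order d accounts for φ(d) elements.
Cyclic subgroups by order — order 1: 1; order 2: 17; order 4: 1; order 8: 1; order 16: 1.
Total: 21.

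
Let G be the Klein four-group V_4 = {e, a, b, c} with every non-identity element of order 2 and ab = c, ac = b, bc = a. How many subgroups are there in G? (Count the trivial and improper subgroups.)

5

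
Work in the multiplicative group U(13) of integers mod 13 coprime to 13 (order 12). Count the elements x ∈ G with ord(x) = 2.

1

The elements of order 2 are: 12.
That's 1.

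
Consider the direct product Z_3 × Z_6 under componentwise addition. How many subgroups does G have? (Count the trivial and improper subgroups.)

12

|G| = 18, so by Lagrange every subgroup order divides 18. Divisors: 1, 2, 3, 6, 9, 18.
Subgroups by order — order 1: 1; order 2: 1; order 3: 4; order 6: 4; order 9: 1; order 18: 1.
Total: 1 + 1 + 4 + 4 + 1 + 1 = 12.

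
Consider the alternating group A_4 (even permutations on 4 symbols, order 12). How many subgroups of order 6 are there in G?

|G| = 12 and 6 | 12, so subgroups of order 6 are possible by Lagrange.
Checking all subgroups of G, none has order 6.
So G has 0 subgroups of order 6.

0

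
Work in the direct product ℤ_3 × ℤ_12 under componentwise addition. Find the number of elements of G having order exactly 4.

An element (a,b) has order lcm(ord(a), ord(b)); count pairs with lcm equal to 4.
Enumerating gives 2 such elements.

2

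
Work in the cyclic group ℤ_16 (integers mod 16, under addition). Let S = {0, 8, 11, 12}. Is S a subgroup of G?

No

11 ∈ S but its inverse 5 ∉ S, so S is not a subgroup.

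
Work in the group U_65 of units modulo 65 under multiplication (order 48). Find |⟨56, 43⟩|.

|⟨56⟩| = 6 and |⟨43⟩| = 12, so |H| is a multiple of lcm(6, 12) = 12 and divides |G| = 48.
Closing under the operation: H = {1, 3, 4, 9, 12, 14, 16, 17, 22, 23, 27, 29, 36, 38, 42, 43, 48, 49, 51, 53, 56, 61, 62, 64}, so |H| = 24.

24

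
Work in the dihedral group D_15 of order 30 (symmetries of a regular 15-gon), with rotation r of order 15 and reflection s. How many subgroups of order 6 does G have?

|G| = 30 and 6 | 30, so subgroups of order 6 are possible by Lagrange.
The subgroups of order 6 are: {e, r^5, r^10, s, r^5s, r^10s}; {e, r^5, r^10, rs, r^6s, r^11s}; {e, r^5, r^10, r^2s, r^7s, r^12s}; {e, r^5, r^10, r^3s, r^8s, r^13s}; … (5 in all).
So G has 5 subgroups of order 6.

5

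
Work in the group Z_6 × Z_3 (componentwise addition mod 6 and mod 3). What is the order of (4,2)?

The order of (4,2) in Z_6 × Z_3 is lcm(ord(4) in Z_6, ord(2) in Z_3).
ord(4) = 3 and ord(2) = 3, so |⟨(4,2)⟩| = lcm(3, 3) = 3.

3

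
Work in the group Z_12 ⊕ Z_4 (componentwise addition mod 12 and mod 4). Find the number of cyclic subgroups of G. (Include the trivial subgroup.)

20

Each element a generates a cyclic subgroup ⟨a⟩; distinct elements may generate the same one (a cyclic group of order d has φ(d) generators).
Cyclic subgroups by order — order 1: 1; order 2: 3; order 3: 1; order 4: 6; order 6: 3; order 12: 6.
Total: 20.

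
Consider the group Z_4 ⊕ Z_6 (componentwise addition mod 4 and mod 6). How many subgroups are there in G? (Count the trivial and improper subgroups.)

|G| = 24, so by Lagrange every subgroup order divides 24. Divisors: 1, 2, 3, 4, 6, 8, 12, 24.
Subgroups by order — order 1: 1; order 2: 3; order 3: 1; order 4: 3; order 6: 3; order 8: 1; order 12: 3; order 24: 1.
Total: 1 + 3 + 1 + 3 + 3 + 1 + 3 + 1 = 16.

16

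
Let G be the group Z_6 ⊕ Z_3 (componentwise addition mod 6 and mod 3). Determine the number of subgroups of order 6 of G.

4

|G| = 18 and 6 | 18, so subgroups of order 6 are possible by Lagrange.
The subgroups of order 6 are: {(0,0), (0,1), (0,2), (3,0), (3,1), (3,2)}; {(0,0), (1,0), (2,0), (3,0), (4,0), (5,0)}; {(0,0), (1,1), (2,2), (3,0), (4,1), (5,2)}; {(0,0), (1,2), (2,1), (3,0), (4,2), (5,1)}.
So G has 4 subgroups of order 6.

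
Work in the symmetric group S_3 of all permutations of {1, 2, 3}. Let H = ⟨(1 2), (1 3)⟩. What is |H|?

6

|⟨(1 2)⟩| = 2 and |⟨(1 3)⟩| = 2, so |H| is a multiple of lcm(2, 2) = 2 and divides |G| = 6.
Closing {(1 2), (1 3)} under the group operation gives all of G, so |H| = 6.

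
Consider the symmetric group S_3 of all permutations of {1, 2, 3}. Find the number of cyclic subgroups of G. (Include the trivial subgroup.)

5

A cyclic subgroup of order d is generated by each of its φ(d) elements of order d, so the cyclic subgroups of order d number (#elements of order d)/φ(d).
Cyclic subgroups by order — order 1: 1; order 2: 3; order 3: 1.
Total: 5.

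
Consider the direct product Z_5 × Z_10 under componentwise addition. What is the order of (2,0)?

The order of (2,0) in Z_5 × Z_10 is lcm(ord(2) in Z_5, ord(0) in Z_10).
ord(2) = 5 and ord(0) = 1, so |⟨(2,0)⟩| = lcm(5, 1) = 5.

5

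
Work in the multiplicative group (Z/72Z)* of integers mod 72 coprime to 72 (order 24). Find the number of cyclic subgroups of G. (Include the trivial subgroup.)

A cyclic subgroup of order d is generated by each of its φ(d) elements of order d, so the cyclic subgroups of order d number (#elements of order d)/φ(d).
Cyclic subgroups by order — order 1: 1; order 2: 7; order 3: 1; order 6: 7.
Total: 16.

16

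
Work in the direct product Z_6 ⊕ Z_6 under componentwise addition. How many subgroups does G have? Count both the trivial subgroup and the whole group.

30

|G| = 36, so by Lagrange every subgroup order divides 36. Divisors: 1, 2, 3, 4, 6, 9, 12, 18, 36.
Subgroups by order — order 1: 1; order 2: 3; order 3: 4; order 4: 1; order 6: 12; order 9: 1; order 12: 4; order 18: 3; order 36: 1.
Total: 1 + 3 + 4 + 1 + 12 + 1 + 4 + 3 + 1 = 30.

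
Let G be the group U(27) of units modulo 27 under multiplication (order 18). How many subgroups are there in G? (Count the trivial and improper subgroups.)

|G| = 18, so by Lagrange every subgroup order divides 18. Divisors: 1, 2, 3, 6, 9, 18.
Subgroups by order — order 1: 1; order 2: 1; order 3: 1; order 6: 1; order 9: 1; order 18: 1.
Total: 1 + 1 + 1 + 1 + 1 + 1 = 6.

6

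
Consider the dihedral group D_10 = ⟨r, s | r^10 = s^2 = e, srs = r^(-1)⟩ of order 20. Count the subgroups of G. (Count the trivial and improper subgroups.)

|G| = 20, so by Lagrange every subgroup order divides 20. Divisors: 1, 2, 4, 5, 10, 20.
Subgroups by order — order 1: 1; order 2: 11; order 4: 5; order 5: 1; order 10: 3; order 20: 1.
Total: 1 + 11 + 5 + 1 + 3 + 1 = 22.

22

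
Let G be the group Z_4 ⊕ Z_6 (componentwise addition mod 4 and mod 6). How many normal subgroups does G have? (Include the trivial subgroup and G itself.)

16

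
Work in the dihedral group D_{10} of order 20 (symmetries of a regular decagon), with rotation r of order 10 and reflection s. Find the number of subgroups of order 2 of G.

11

|G| = 20 and 2 | 20, so subgroups of order 2 are possible by Lagrange.
The subgroups of order 2 are: {e, r^2s}; {e, r^3s}; {e, r^4s}; {e, r^5}; … (11 in all).
So G has 11 subgroups of order 2.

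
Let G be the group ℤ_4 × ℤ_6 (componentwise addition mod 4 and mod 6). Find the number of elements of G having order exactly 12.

8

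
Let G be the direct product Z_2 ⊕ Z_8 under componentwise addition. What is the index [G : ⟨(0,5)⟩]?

2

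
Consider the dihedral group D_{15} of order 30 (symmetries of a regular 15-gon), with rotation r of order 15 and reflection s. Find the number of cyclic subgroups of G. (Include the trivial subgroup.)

19

Each element a generates a cyclic subgroup ⟨a⟩; distinct elements may generate the same one (a cyclic group of order d has φ(d) generators).
Cyclic subgroups by order — order 1: 1; order 2: 15; order 3: 1; order 5: 1; order 15: 1.
Total: 19.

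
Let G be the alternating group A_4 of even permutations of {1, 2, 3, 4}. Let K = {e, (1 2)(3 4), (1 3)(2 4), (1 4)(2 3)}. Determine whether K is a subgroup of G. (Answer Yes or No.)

Yes

|K| = 4 divides |G| = 12, consistent with Lagrange.
K contains the identity, every element's inverse is in K, and K is closed under ∘: it is a subgroup.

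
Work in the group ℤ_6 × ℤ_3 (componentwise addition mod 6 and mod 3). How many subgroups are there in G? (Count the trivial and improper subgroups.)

12

|G| = 18, so by Lagrange every subgroup order divides 18. Divisors: 1, 2, 3, 6, 9, 18.
Subgroups by order — order 1: 1; order 2: 1; order 3: 4; order 6: 4; order 9: 1; order 18: 1.
Total: 1 + 1 + 4 + 4 + 1 + 1 = 12.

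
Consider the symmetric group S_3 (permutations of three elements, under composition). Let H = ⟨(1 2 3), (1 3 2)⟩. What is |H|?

|⟨(1 2 3)⟩| = 3 and |⟨(1 3 2)⟩| = 3, so |H| is a multiple of lcm(3, 3) = 3 and divides |G| = 6.
Closing under the operation: H = {e, (1 2 3), (1 3 2)}, so |H| = 3.

3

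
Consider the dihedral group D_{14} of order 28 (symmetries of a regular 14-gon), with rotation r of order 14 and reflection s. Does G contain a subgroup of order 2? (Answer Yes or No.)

Yes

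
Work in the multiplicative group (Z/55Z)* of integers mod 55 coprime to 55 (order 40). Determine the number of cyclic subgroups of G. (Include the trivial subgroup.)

12

Group the elements of G by the cyclic subgroup they generate; each cyclic subgroup of order d accounts for φ(d) elements.
Cyclic subgroups by order — order 1: 1; order 2: 3; order 4: 2; order 5: 1; order 10: 3; order 20: 2.
Total: 12.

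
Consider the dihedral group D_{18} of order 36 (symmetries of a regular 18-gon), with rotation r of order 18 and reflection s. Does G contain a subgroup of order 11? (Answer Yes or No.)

11 does not divide |G| = 36, so by Lagrange no subgroup of order 11 exists.

No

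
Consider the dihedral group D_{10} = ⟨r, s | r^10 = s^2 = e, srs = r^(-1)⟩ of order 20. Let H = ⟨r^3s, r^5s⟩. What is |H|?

|⟨r^3s⟩| = 2 and |⟨r^5s⟩| = 2, so |H| is a multiple of lcm(2, 2) = 2 and divides |G| = 20.
Closing under the operation: H = {e, r^2, r^4, r^6, r^8, rs, r^3s, r^5s, r^7s, r^9s}, so |H| = 10.

10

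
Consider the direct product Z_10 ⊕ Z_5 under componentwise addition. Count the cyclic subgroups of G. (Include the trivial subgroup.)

Each element a generates a cyclic subgroup ⟨a⟩; distinct elements may generate the same one (a cyclic group of order d has φ(d) generators).
Cyclic subgroups by order — order 1: 1; order 2: 1; order 5: 6; order 10: 6.
Total: 14.

14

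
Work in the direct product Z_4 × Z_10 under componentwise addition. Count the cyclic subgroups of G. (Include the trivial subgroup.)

A cyclic subgroup of order d is generated by each of its φ(d) elements of order d, so the cyclic subgroups of order d number (#elements of order d)/φ(d).
Cyclic subgroups by order — order 1: 1; order 2: 3; order 4: 2; order 5: 1; order 10: 3; order 20: 2.
Total: 12.

12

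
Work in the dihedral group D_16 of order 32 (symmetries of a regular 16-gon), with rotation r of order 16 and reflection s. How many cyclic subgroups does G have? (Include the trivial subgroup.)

21

A cyclic subgroup of order d is generated by each of its φ(d) elements of order d, so the cyclic subgroups of order d number (#elements of order d)/φ(d).
Cyclic subgroups by order — order 1: 1; order 2: 17; order 4: 1; order 8: 1; order 16: 1.
Total: 21.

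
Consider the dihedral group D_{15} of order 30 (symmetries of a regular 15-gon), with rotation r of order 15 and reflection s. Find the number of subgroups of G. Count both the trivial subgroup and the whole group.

28

|G| = 30, so by Lagrange every subgroup order divides 30. Divisors: 1, 2, 3, 5, 6, 10, 15, 30.
Subgroups by order — order 1: 1; order 2: 15; order 3: 1; order 5: 1; order 6: 5; order 10: 3; order 15: 1; order 30: 1.
Total: 1 + 15 + 1 + 1 + 5 + 3 + 1 + 1 = 28.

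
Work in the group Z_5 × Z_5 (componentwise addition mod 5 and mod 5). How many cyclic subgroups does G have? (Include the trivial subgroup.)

7

A cyclic subgroup of order d is generated by each of its φ(d) elements of order d, so the cyclic subgroups of order d number (#elements of order d)/φ(d).
Cyclic subgroups by order — order 1: 1; order 5: 6.
Total: 7.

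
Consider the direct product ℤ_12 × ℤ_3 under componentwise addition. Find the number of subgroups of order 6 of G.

4

|G| = 36 and 6 | 36, so subgroups of order 6 are possible by Lagrange.
The subgroups of order 6 are: {(0,0), (0,1), (0,2), (6,0), (6,1), (6,2)}; {(0,0), (2,0), (4,0), (6,0), (8,0), (10,0)}; {(0,0), (2,2), (4,1), (6,0), (8,2), (10,1)}; {(0,0), (2,1), (4,2), (6,0), (8,1), (10,2)}.
So G has 4 subgroups of order 6.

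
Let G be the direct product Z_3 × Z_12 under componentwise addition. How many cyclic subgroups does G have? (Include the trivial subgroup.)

15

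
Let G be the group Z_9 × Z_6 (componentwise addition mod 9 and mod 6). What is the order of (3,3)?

6

The order of (3,3) in Z_9 × Z_6 is lcm(ord(3) in Z_9, ord(3) in Z_6).
ord(3) = 3 and ord(3) = 2, so |⟨(3,3)⟩| = lcm(3, 2) = 6.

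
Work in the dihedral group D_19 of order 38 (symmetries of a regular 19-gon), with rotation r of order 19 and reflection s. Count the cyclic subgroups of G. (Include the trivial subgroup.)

Group the elements of G by the cyclic subgroup they generate; each cyclic subgroup of order d accounts for φ(d) elements.
Cyclic subgroups by order — order 1: 1; order 2: 19; order 19: 1.
Total: 21.

21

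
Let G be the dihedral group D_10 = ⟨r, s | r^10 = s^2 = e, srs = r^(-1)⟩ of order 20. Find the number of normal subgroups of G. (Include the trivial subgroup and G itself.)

G has 22 subgroups. Checking conjugation-invariance by order — order 1: 1/1 normal; order 2: 1/11 normal; order 4: 0/5 normal; order 5: 1/1 normal; order 10: 3/3 normal; order 20: 1/1 normal.
Total normal subgroups: 7.

7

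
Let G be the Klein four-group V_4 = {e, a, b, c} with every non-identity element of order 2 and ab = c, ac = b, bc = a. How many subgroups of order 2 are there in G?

|G| = 4 and 2 | 4, so subgroups of order 2 are possible by Lagrange.
The subgroups of order 2 are: {e, a}; {e, b}; {e, c}.
So G has 3 subgroups of order 2.

3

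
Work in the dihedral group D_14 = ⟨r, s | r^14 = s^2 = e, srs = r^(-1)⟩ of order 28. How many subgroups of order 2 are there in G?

15

|G| = 28 and 2 | 28, so subgroups of order 2 are possible by Lagrange.
The subgroups of order 2 are: {e, r^10s}; {e, r^11s}; {e, r^12s}; {e, r^13s}; … (15 in all).
So G has 15 subgroups of order 2.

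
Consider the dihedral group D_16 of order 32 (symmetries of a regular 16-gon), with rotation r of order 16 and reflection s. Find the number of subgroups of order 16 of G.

3

|G| = 32 and 16 | 32, so subgroups of order 16 are possible by Lagrange.
The subgroups of order 16 are: {e, r, r^2, r^3, r^4, r^5, r^6, r^7, r^8, r^9, r^10, r^11, r^12, r^13, r^14, r^15}; {e, r^2, r^4, r^6, r^8, r^10, r^12, r^14, s, r^2s, r^4s, r^6s, r^8s, r^10s, r^12s, r^14s}; {e, r^2, r^4, r^6, r^8, r^10, r^12, r^14, rs, r^3s, r^5s, r^7s, r^9s, r^11s, r^13s, r^15s}.
So G has 3 subgroups of order 16.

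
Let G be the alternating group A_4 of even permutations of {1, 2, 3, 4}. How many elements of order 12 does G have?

No element of G has order 12 (even though 12 | 12).

0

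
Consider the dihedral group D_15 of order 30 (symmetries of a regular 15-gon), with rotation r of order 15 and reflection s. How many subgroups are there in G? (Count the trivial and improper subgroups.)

28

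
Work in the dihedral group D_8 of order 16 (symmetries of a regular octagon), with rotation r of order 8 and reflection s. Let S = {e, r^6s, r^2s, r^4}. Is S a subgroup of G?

Yes

|S| = 4 divides |G| = 16, consistent with Lagrange.
S contains the identity, every element's inverse is in S, and S is closed under ·: it is a subgroup.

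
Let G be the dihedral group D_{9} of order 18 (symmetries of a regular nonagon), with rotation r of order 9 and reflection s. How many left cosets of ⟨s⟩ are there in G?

|⟨s⟩| = 2 and |G| = 18.
By Lagrange, [G : H] = |G|/|H| = 18/2 = 9.

9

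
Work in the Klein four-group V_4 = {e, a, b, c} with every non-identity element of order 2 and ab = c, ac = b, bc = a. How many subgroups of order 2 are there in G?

3

|G| = 4 and 2 | 4, so subgroups of order 2 are possible by Lagrange.
The subgroups of order 2 are: {e, a}; {e, b}; {e, c}.
So G has 3 subgroups of order 2.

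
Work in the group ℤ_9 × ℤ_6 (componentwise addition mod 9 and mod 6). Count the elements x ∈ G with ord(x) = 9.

18

An element (a,b) has order lcm(ord(a), ord(b)); count pairs with lcm equal to 9.
Enumerating gives 18 such elements.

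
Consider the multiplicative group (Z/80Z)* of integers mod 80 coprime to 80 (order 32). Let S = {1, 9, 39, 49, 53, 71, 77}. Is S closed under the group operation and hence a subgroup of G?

No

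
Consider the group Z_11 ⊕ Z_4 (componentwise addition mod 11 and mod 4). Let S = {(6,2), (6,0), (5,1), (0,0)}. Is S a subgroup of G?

(6,2) ∈ S but its inverse (5,2) ∉ S, so S is not a subgroup.

No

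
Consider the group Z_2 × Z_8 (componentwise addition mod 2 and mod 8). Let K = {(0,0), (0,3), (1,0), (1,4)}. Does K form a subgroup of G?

No

(0,3) ∈ K but its inverse (0,5) ∉ K, so K is not a subgroup.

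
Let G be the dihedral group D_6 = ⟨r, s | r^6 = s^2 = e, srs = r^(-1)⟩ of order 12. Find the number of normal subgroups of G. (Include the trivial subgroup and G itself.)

7

G has 16 subgroups. Checking conjugation-invariance by order — order 1: 1/1 normal; order 2: 1/7 normal; order 3: 1/1 normal; order 4: 0/3 normal; order 6: 3/3 normal; order 12: 1/1 normal.
Total normal subgroups: 7.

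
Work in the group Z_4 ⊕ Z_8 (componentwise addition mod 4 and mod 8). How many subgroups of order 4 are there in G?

7

|G| = 32 and 4 | 32, so subgroups of order 4 are possible by Lagrange.
The subgroups of order 4 are: {(0,0), (0,2), (0,4), (0,6)}; {(0,0), (0,4), (2,0), (2,4)}; {(0,0), (0,4), (2,2), (2,6)}; {(0,0), (1,0), (2,0), (3,0)}; … (7 in all).
So G has 7 subgroups of order 4.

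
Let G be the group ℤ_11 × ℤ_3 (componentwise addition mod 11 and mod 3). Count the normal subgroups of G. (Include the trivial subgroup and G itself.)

G is abelian, so every subgroup is normal.
G has 4 subgroups in total, hence 4 normal subgroups.

4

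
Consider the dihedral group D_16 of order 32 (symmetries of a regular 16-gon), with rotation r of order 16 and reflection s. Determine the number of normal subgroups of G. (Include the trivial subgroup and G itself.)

8

G has 36 subgroups. Checking conjugation-invariance by order — order 1: 1/1 normal; order 2: 1/17 normal; order 4: 1/9 normal; order 8: 1/5 normal; order 16: 3/3 normal; order 32: 1/1 normal.
Total normal subgroups: 8.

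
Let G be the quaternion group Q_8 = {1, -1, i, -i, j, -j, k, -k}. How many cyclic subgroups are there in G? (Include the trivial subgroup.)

5

Group the elements of G by the cyclic subgroup they generate; each cyclic subgroup of order d accounts for φ(d) elements.
Cyclic subgroups by order — order 1: 1; order 2: 1; order 4: 3.
Total: 5.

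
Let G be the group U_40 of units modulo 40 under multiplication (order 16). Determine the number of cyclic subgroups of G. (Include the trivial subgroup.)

Each element a generates a cyclic subgroup ⟨a⟩; distinct elements may generate the same one (a cyclic group of order d has φ(d) generators).
Cyclic subgroups by order — order 1: 1; order 2: 7; order 4: 4.
Total: 12.

12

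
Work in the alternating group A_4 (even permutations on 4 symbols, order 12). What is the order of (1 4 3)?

3

Computing powers of (1 4 3): the smallest k with ((1 4 3))^k = e is k = 3.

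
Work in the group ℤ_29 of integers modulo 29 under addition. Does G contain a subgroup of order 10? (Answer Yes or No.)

No

10 does not divide |G| = 29, so by Lagrange no subgroup of order 10 exists.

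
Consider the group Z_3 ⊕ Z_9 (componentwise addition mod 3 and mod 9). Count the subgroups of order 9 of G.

|G| = 27 and 9 | 27, so subgroups of order 9 are possible by Lagrange.
The subgroups of order 9 are: {(0,0), (0,1), (0,2), (0,3), (0,4), (0,5), (0,6), (0,7), (0,8)}; {(0,0), (0,3), (0,6), (1,0), (1,3), (1,6), (2,0), (2,3), (2,6)}; {(0,0), (0,3), (0,6), (1,1), (1,4), (1,7), (2,2), (2,5), (2,8)}; {(0,0), (0,3), (0,6), (1,2), (1,5), (1,8), (2,1), (2,4), (2,7)}.
So G has 4 subgroups of order 9.

4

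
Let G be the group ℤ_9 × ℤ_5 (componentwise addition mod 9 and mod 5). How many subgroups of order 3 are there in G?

1

|G| = 45 and 3 | 45, so subgroups of order 3 are possible by Lagrange.
The subgroups of order 3 are: {(0,0), (3,0), (6,0)}.
So G has 1 subgroup of order 3.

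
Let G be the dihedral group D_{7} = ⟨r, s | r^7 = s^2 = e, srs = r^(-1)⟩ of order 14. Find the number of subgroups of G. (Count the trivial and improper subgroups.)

10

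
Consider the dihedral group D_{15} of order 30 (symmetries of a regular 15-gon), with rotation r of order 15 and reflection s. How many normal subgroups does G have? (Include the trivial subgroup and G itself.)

5

G has 28 subgroups. Checking conjugation-invariance by order — order 1: 1/1 normal; order 2: 0/15 normal; order 3: 1/1 normal; order 5: 1/1 normal; order 6: 0/5 normal; order 10: 0/3 normal; order 15: 1/1 normal; order 30: 1/1 normal.
Total normal subgroups: 5.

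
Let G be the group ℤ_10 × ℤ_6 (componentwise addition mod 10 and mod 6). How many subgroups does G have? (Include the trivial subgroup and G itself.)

|G| = 60, so by Lagrange every subgroup order divides 60. Divisors: 1, 2, 3, 4, 5, 6, 10, 12, 15, 20, 30, 60.
Subgroups by order — order 1: 1; order 2: 3; order 3: 1; order 4: 1; order 5: 1; order 6: 3; order 10: 3; order 12: 1; order 15: 1; order 20: 1; order 30: 3; order 60: 1.
Total: 1 + 3 + 1 + 1 + 1 + 3 + 3 + 1 + 1 + 1 + 3 + 1 = 20.

20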